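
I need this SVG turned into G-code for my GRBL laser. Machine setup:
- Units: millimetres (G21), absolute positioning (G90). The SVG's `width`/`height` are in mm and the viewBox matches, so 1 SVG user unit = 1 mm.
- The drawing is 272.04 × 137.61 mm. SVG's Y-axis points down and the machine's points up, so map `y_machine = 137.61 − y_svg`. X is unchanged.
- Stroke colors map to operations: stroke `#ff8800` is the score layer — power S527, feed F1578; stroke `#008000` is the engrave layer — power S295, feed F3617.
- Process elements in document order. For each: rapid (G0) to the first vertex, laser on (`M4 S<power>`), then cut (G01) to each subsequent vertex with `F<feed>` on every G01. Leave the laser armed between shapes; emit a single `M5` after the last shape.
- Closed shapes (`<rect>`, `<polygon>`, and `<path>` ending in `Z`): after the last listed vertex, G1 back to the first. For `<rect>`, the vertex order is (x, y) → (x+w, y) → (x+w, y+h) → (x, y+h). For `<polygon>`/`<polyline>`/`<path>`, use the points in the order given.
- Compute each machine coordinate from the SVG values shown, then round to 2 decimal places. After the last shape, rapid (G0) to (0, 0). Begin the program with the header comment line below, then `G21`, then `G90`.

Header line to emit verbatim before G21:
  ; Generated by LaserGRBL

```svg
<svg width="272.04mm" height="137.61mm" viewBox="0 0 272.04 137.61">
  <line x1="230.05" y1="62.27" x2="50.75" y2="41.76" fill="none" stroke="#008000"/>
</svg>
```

Since the viewBox matches the mm dimensions, user units are millimetres directly. The only transform is the Y-flip y_m = 137.61 − y_svg.

Shape 1 is a line segment drawn with `<line>`. Its stroke #008000 means engrave at S295, F3617. After flipping Y the toolpath is (230.05,75.34) → (50.75,95.85).

; Generated by LaserGRBL
G21
G90
G0 X230.05 Y75.34
M4 S295
G01 X50.75 Y95.85 F3617
M5
G0 X0.00 Y0.00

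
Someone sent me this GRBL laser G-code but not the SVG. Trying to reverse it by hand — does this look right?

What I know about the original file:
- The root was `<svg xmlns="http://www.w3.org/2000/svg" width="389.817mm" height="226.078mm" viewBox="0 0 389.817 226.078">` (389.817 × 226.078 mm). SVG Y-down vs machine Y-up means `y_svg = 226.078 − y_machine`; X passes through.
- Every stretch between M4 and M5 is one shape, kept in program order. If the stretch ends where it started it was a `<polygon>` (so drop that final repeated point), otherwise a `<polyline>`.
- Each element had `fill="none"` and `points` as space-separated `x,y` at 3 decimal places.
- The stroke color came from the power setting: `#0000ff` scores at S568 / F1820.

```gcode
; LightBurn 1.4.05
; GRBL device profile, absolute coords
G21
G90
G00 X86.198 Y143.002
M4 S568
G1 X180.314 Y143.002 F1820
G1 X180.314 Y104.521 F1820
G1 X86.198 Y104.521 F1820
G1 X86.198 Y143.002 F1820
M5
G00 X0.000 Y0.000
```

Each laser-on run becomes one SVG element. Flip Y back into SVG space with y_svg = 226.078 − y_machine. Every run uses S568, so all elements get stroke `#0000ff` (score).

Run 1: The run returns to its start, so emit a `<polygon>` with points (Y-flipped): 86.198,83.076 180.314,83.076 180.314,121.557 86.198,121.557.

<svg xmlns="http://www.w3.org/2000/svg" width="389.817mm" height="226.078mm" viewBox="0 0 389.817 226.078">
  <polygon points="86.198,83.076 180.314,83.076 180.314,121.557 86.198,121.557" fill="none" stroke="#0000ff"/>
</svg>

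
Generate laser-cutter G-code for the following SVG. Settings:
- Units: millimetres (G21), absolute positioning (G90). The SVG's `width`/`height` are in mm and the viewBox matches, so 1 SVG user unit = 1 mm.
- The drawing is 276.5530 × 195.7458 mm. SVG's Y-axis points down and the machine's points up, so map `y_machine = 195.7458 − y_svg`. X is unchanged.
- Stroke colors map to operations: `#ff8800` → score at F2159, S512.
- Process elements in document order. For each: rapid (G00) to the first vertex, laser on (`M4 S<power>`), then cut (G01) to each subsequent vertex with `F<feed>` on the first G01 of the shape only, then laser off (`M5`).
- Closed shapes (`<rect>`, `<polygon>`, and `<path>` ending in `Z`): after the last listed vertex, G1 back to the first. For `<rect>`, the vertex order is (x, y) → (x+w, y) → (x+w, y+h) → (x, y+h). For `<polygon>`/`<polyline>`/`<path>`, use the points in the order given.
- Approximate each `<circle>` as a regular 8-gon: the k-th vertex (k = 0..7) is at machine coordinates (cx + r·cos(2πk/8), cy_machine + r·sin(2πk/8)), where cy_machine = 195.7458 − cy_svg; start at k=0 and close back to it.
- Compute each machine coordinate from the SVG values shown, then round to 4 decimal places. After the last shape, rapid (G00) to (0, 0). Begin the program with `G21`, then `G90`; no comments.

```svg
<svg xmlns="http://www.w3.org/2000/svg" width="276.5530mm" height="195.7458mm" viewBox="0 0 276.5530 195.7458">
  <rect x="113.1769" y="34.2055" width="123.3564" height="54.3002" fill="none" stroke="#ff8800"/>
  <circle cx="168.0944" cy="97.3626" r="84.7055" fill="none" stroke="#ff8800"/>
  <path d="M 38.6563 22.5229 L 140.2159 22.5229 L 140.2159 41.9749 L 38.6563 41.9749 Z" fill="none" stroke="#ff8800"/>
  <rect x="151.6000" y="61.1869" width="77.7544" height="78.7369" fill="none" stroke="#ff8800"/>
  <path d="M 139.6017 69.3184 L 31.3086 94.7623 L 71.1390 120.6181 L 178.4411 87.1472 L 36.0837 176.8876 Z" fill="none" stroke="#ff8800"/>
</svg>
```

G21
G90
G00 X113.1769 Y161.5403
M4 S512
G01 X236.5333 Y161.5403 F2159
G01 X236.5333 Y107.2401
G01 X113.1769 Y107.2401
G01 X113.1769 Y161.5403
M5
G00 X252.7999 Y98.3832
M4 S512
G01 X227.9902 Y158.2790 F2159
G01 X168.0944 Y183.0887
G01 X108.1986 Y158.2790
G01 X83.3889 Y98.3832
G01 X108.1986 Y38.4874
G01 X168.0944 Y13.6777
G01 X227.9902 Y38.4874
G01 X252.7999 Y98.3832
M5
G00 X38.6563 Y173.2229
M4 S512
G01 X140.2159 Y173.2229 F2159
G01 X140.2159 Y153.7709
G01 X38.6563 Y153.7709
G01 X38.6563 Y173.2229
M5
G00 X151.6000 Y134.5589
M4 S512
G01 X229.3544 Y134.5589 F2159
G01 X229.3544 Y55.8220
G01 X151.6000 Y55.8220
G01 X151.6000 Y134.5589
M5
G00 X139.6017 Y126.4274
M4 S512
G01 X31.3086 Y100.9835 F2159
G01 X71.1390 Y75.1277
G01 X178.4411 Y108.5986
G01 X36.0837 Y18.8582
G01 X139.6017 Y126.4274
M5
G00 X0.0000 Y0.0000

1 u = 1 mm; y_m = 195.7458 − y.

[1] `<rect>` rectangle, #ff8800→score S512 F2159: (113.1769,161.5403) → (236.5333,161.5403) → (236.5333,107.2401) → (113.1769,107.2401) → (113.1769,161.5403) (closed)

[2] `<circle>` circle, #ff8800→score S512 F2159: (252.7999,98.3832) → (227.9902,158.2790) → (168.0944,183.0887) → (108.1986,158.2790) → (83.3889,98.3832) → (108.1986,38.4874) → (168.0944,13.6777) → (227.9902,38.4874) → (252.7999,98.3832) (closed)

[3] `<path>` rectangle, #ff8800→score S512 F2159: (38.6563,173.2229) → (140.2159,173.2229) → (140.2159,153.7709) → (38.6563,153.7709) → (38.6563,173.2229) (closed)

[4] `<rect>` rectangle, #ff8800→score S512 F2159: (151.6000,134.5589) → (229.3544,134.5589) → (229.3544,55.8220) → (151.6000,55.8220) → (151.6000,134.5589) (closed)

[5] `<path>` closed polygon, #ff8800→score S512 F2159: (139.6017,126.4274) → (31.3086,100.9835) → (71.1390,75.1277) → (178.4411,108.5986) → (36.0837,18.8582) → (139.6017,126.4274) (closed)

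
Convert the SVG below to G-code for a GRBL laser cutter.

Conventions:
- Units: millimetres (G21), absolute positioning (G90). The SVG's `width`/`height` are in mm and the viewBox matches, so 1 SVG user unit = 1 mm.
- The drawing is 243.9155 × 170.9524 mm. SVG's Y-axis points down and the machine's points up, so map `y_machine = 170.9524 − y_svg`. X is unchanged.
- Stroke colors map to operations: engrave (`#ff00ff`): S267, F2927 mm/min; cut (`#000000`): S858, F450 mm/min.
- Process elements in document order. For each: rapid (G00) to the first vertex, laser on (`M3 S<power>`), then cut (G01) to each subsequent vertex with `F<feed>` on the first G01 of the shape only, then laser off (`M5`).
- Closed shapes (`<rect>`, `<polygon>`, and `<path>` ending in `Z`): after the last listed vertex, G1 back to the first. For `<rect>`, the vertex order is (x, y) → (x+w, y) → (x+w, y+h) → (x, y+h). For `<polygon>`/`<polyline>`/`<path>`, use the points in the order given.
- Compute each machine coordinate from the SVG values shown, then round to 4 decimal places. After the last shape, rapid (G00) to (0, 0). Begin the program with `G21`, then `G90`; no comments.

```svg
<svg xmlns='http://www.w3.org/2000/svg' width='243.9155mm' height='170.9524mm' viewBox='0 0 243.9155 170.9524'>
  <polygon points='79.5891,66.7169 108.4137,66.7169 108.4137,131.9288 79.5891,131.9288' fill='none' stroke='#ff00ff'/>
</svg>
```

viewBox `0 0 243.9155 170.9524` with mm width/height → 1 unit = 1 mm. Flip: y_m = 170.9524 − y_svg.

**Shape 1** — `<polygon>` rectangle, stroke `#ff00ff` → engrave (S267, F2927). Machine vertices: (79.5891,104.2355) → (108.4137,104.2355) → (108.4137,39.0236) → (79.5891,39.0236) → (79.5891,104.2355). Closed: final G1 returns to the first vertex.

G21
G90
G00 X79.5891 Y104.2355
M3 S267
G01 X108.4137 Y104.2355 F2927
G01 X108.4137 Y39.0236
G01 X79.5891 Y39.0236
G01 X79.5891 Y104.2355
M5
G00 X0.0000 Y0.0000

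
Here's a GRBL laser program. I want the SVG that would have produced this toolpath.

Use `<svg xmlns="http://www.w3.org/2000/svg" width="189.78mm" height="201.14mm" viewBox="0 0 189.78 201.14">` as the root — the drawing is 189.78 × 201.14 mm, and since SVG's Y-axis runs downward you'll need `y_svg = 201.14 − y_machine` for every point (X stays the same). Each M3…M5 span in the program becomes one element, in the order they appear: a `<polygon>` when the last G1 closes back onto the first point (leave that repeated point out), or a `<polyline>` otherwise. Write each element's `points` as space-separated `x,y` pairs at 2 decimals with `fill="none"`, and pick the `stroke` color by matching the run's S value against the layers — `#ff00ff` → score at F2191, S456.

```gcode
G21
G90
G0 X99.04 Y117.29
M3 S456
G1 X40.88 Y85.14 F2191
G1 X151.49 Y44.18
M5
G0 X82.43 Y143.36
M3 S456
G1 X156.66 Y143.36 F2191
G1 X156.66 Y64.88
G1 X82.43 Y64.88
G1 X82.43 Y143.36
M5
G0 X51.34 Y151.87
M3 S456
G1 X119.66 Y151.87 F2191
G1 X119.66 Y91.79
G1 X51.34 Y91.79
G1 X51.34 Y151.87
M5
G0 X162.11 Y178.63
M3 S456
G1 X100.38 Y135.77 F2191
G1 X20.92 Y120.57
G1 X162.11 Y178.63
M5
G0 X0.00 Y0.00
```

<svg xmlns="http://www.w3.org/2000/svg" width="189.78mm" height="201.14mm" viewBox="0 0 189.78 201.14">
  <polyline points="99.04,83.85 40.88,116.00 151.49,156.96" fill="none" stroke="#ff00ff"/>
  <polygon points="82.43,57.78 156.66,57.78 156.66,136.26 82.43,136.26" fill="none" stroke="#ff00ff"/>
  <polygon points="51.34,49.27 119.66,49.27 119.66,109.35 51.34,109.35" fill="none" stroke="#ff00ff"/>
  <polygon points="162.11,22.51 100.38,65.37 20.92,80.57" fill="none" stroke="#ff00ff"/>
</svg>

Each laser-on run becomes one SVG element. Flip Y back into SVG space with y_svg = 201.14 − y_machine. Every run uses S456, so all elements get stroke `#ff00ff` (score).

Run 1: The run is open, so emit a `<polyline>` with points (Y-flipped): 99.04,83.85 40.88,116.00 151.49,156.96.

Run 2: The run returns to its start, so emit a `<polygon>` with points (Y-flipped): 82.43,57.78 156.66,57.78 156.66,136.26 82.43,136.26.

Run 3: The run returns to its start, so emit a `<polygon>` with points (Y-flipped): 51.34,49.27 119.66,49.27 119.66,109.35 51.34,109.35.

Run 4: The run returns to its start, so emit a `<polygon>` with points (Y-flipped): 162.11,22.51 100.38,65.37 20.92,80.57.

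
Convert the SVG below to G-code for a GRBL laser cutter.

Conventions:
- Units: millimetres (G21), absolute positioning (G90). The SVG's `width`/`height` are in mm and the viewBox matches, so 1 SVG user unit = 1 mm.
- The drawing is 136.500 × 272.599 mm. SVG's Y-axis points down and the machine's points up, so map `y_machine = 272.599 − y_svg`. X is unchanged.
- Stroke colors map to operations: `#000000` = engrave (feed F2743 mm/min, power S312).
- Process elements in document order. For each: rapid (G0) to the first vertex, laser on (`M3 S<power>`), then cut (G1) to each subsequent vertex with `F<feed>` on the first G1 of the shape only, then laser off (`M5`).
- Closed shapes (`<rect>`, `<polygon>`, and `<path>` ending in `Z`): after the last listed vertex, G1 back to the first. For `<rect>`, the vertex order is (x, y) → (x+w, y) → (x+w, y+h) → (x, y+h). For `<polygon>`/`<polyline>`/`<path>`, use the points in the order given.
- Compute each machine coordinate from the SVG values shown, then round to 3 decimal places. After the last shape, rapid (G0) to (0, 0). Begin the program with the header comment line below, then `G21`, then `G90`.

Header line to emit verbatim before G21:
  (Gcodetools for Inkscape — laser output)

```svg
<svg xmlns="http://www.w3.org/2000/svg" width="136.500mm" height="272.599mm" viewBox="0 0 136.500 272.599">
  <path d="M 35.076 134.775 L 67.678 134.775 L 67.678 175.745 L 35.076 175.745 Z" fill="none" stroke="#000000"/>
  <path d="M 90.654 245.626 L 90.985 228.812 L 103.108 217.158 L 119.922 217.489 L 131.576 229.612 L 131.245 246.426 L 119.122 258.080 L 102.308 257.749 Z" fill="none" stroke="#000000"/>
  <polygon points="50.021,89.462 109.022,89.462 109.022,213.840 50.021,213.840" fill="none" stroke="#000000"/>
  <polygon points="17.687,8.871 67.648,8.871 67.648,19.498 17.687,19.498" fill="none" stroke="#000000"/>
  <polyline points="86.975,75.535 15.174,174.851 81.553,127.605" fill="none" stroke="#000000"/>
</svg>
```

(Gcodetools for Inkscape — laser output)
G21
G90
G0 X35.076 Y137.824
M3 S312
G1 X67.678 Y137.824 F2743
G1 X67.678 Y96.854
G1 X35.076 Y96.854
G1 X35.076 Y137.824
M5
G0 X90.654 Y26.973
M3 S312
G1 X90.985 Y43.787 F2743
G1 X103.108 Y55.441
G1 X119.922 Y55.110
G1 X131.576 Y42.987
G1 X131.245 Y26.173
G1 X119.122 Y14.519
G1 X102.308 Y14.850
G1 X90.654 Y26.973
M5
G0 X50.021 Y183.137
M3 S312
G1 X109.022 Y183.137 F2743
G1 X109.022 Y58.759
G1 X50.021 Y58.759
G1 X50.021 Y183.137
M5
G0 X17.687 Y263.728
M3 S312
G1 X67.648 Y263.728 F2743
G1 X67.648 Y253.101
G1 X17.687 Y253.101
G1 X17.687 Y263.728
M5
G0 X86.975 Y197.064
M3 S312
G1 X15.174 Y97.748 F2743
G1 X81.553 Y144.994
M5
G0 X0.000 Y0.000

Since the viewBox matches the mm dimensions, user units are millimetres directly. The only transform is the Y-flip y_m = 272.599 − y_svg.

Shape 1 is a rectangle drawn with `<path>`. Its stroke #000000 means engrave at S312, F2743. After flipping Y the toolpath is (35.076,137.824) → (67.678,137.824) → (67.678,96.854) → (35.076,96.854) → (35.076,137.824), returning to the start.

Shape 2 is a regular polygon drawn with `<path>`. Its stroke #000000 means engrave at S312, F2743. After flipping Y the toolpath is (90.654,26.973) → (90.985,43.787) → (103.108,55.441) → (119.922,55.110) → (131.576,42.987) → (131.245,26.173) → (119.122,14.519) → (102.308,14.850) → (90.654,26.973), returning to the start.

Shape 3 is a rectangle drawn with `<polygon>`. Its stroke #000000 means engrave at S312, F2743. After flipping Y the toolpath is (50.021,183.137) → (109.022,183.137) → (109.022,58.759) → (50.021,58.759) → (50.021,183.137), returning to the start.

Shape 4 is a rectangle drawn with `<polygon>`. Its stroke #000000 means engrave at S312, F2743. After flipping Y the toolpath is (17.687,263.728) → (67.648,263.728) → (67.648,253.101) → (17.687,253.101) → (17.687,263.728), returning to the start.

Shape 5 is a open polyline drawn with `<polyline>`. Its stroke #000000 means engrave at S312, F2743. After flipping Y the toolpath is (86.975,197.064) → (15.174,97.748) → (81.553,144.994).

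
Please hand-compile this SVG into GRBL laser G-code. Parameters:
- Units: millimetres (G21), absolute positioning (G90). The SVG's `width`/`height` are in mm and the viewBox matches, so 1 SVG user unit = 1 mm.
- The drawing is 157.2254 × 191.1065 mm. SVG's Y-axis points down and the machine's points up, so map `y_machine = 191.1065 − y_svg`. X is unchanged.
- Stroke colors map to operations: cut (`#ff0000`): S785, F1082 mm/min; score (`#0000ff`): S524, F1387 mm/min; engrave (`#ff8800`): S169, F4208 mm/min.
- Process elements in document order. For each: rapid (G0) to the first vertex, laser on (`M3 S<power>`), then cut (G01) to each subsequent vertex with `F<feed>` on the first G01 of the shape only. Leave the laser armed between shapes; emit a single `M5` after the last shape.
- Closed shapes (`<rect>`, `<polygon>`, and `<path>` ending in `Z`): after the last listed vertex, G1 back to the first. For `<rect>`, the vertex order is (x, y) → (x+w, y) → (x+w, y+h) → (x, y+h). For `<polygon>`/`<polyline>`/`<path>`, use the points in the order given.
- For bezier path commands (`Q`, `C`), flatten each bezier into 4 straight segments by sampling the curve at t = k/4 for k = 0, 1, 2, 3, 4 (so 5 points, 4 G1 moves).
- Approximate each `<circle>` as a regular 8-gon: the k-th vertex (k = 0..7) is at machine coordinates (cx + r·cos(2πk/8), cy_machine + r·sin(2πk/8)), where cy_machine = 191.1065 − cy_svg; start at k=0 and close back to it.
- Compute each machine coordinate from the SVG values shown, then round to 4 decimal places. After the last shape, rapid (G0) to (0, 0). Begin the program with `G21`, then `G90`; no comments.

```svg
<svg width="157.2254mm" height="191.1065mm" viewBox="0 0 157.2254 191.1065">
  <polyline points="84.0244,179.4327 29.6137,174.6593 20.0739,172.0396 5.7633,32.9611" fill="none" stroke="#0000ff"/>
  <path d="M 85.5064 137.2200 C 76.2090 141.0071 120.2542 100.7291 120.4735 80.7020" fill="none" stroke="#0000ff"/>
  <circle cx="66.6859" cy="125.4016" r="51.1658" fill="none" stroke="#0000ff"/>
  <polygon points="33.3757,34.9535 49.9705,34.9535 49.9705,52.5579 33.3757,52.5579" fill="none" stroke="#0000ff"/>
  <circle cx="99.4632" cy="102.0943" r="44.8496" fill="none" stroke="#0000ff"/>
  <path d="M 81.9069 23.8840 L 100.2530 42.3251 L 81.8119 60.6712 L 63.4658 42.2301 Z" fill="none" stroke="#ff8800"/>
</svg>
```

1 u = 1 mm; y_m = 191.1065 − y.

[1] `<polyline>` open polyline, #0000ff→score S524 F1387: (84.0244,11.6738) → (29.6137,16.4472) → (20.0739,19.0669) → (5.7633,158.1454)

[2] `<path>` cubic bezier, #0000ff→score S524 F1387: (85.5064,53.8865) → (87.0168,58.3034) → (99.4212,73.2152) → (113.6099,92.5921) → (120.4735,110.4045)

[3] `<circle>` circle, #0000ff→score S524 F1387: (117.8517,65.7049) → (102.8656,101.8846) → (66.6859,116.8707) → (30.5062,101.8846) → (15.5201,65.7049) → (30.5062,29.5252) → (66.6859,14.5391) → (102.8656,29.5252) → (117.8517,65.7049) (closed)

[4] `<polygon>` rectangle, #0000ff→score S524 F1387: (33.3757,156.1530) → (49.9705,156.1530) → (49.9705,138.5486) → (33.3757,138.5486) → (33.3757,156.1530) (closed)

[5] `<circle>` circle, #0000ff→score S524 F1387: (144.3128,89.0122) → (131.1767,120.7257) → (99.4632,133.8618) → (67.7497,120.7257) → (54.6136,89.0122) → (67.7497,57.2987) → (99.4632,44.1626) → (131.1767,57.2987) → (144.3128,89.0122) (closed)

[6] `<path>` regular polygon, #ff8800→engrave S169 F4208: (81.9069,167.2225) → (100.2530,148.7814) → (81.8119,130.4353) → (63.4658,148.8764) → (81.9069,167.2225) (closed)

G21
G90
G0 X84.0244 Y11.6738
M3 S524
G01 X29.6137 Y16.4472 F1387
G01 X20.0739 Y19.0669
G01 X5.7633 Y158.1454
G0 X85.5064 Y53.8865
M3 S524
G01 X87.0168 Y58.3034 F1387
G01 X99.4212 Y73.2152
G01 X113.6099 Y92.5921
G01 X120.4735 Y110.4045
G0 X117.8517 Y65.7049
M3 S524
G01 X102.8656 Y101.8846 F1387
G01 X66.6859 Y116.8707
G01 X30.5062 Y101.8846
G01 X15.5201 Y65.7049
G01 X30.5062 Y29.5252
G01 X66.6859 Y14.5391
G01 X102.8656 Y29.5252
G01 X117.8517 Y65.7049
G0 X33.3757 Y156.1530
M3 S524
G01 X49.9705 Y156.1530 F1387
G01 X49.9705 Y138.5486
G01 X33.3757 Y138.5486
G01 X33.3757 Y156.1530
G0 X144.3128 Y89.0122
M3 S524
G01 X131.1767 Y120.7257 F1387
G01 X99.4632 Y133.8618
G01 X67.7497 Y120.7257
G01 X54.6136 Y89.0122
G01 X67.7497 Y57.2987
G01 X99.4632 Y44.1626
G01 X131.1767 Y57.2987
G01 X144.3128 Y89.0122
G0 X81.9069 Y167.2225
M3 S169
G01 X100.2530 Y148.7814 F4208
G01 X81.8119 Y130.4353
G01 X63.4658 Y148.8764
G01 X81.9069 Y167.2225
M5
G0 X0.0000 Y0.0000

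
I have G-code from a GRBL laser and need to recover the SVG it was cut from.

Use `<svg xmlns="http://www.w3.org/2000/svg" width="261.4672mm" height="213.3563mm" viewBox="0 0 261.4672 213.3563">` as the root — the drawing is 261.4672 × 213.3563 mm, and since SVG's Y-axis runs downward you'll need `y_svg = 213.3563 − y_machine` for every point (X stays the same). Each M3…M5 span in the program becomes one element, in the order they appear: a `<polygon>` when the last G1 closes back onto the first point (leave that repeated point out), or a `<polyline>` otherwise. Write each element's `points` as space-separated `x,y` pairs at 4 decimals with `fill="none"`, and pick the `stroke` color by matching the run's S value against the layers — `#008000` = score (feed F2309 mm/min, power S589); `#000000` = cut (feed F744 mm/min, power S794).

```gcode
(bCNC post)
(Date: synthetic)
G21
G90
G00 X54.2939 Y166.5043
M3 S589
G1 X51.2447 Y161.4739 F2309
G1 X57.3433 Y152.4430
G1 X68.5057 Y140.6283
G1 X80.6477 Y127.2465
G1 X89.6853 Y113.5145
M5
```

<svg xmlns="http://www.w3.org/2000/svg" width="261.4672mm" height="213.3563mm" viewBox="0 0 261.4672 213.3563">
  <polyline points="54.2939,46.8520 51.2447,51.8824 57.3433,60.9133 68.5057,72.7280 80.6477,86.1098 89.6853,99.8418" fill="none" stroke="#008000"/>
</svg>

y_svg = 213.3563 − y_m. Every run uses S589, so all elements get stroke `#008000` (score).

[1] open run; points: 54.2939,46.8520 51.2447,51.8824 57.3433,60.9133 68.5057,72.7280 80.6477,86.1098 89.6853,99.8418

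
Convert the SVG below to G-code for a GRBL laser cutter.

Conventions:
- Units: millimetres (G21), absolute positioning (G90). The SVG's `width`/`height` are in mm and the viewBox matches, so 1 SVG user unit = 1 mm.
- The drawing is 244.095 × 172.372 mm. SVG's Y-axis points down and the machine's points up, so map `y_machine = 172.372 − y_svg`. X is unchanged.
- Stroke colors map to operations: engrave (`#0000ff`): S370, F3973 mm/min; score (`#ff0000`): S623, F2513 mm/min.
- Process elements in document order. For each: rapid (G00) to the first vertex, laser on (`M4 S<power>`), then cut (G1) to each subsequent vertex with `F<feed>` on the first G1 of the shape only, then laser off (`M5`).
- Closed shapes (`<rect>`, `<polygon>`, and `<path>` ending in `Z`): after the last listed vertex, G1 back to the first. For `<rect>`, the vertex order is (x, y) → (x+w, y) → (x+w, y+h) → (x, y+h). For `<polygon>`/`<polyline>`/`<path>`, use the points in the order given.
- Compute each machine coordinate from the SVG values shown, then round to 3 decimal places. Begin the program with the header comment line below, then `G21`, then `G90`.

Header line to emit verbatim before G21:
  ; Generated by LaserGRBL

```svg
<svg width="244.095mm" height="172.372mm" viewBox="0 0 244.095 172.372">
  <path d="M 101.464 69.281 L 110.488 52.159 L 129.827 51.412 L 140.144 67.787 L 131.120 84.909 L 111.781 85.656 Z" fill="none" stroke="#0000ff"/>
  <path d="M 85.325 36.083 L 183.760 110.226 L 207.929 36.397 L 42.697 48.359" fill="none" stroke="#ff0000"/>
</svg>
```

1 u = 1 mm; y_m = 172.372 − y.

[1] `<path>` regular polygon, #0000ff→engrave S370 F3973: (101.464,103.091) → (110.488,120.213) → (129.827,120.960) → (140.144,104.585) → (131.120,87.463) → (111.781,86.716) → (101.464,103.091) (closed)

[2] `<path>` open polyline, #ff0000→score S623 F2513: (85.325,136.289) → (183.760,62.146) → (207.929,135.975) → (42.697,124.013)

; Generated by LaserGRBL
G21
G90
G00 X101.464 Y103.091
M4 S370
G1 X110.488 Y120.213 F3973
G1 X129.827 Y120.960
G1 X140.144 Y104.585
G1 X131.120 Y87.463
G1 X111.781 Y86.716
G1 X101.464 Y103.091
M5
G00 X85.325 Y136.289
M4 S623
G1 X183.760 Y62.146 F2513
G1 X207.929 Y135.975
G1 X42.697 Y124.013
M5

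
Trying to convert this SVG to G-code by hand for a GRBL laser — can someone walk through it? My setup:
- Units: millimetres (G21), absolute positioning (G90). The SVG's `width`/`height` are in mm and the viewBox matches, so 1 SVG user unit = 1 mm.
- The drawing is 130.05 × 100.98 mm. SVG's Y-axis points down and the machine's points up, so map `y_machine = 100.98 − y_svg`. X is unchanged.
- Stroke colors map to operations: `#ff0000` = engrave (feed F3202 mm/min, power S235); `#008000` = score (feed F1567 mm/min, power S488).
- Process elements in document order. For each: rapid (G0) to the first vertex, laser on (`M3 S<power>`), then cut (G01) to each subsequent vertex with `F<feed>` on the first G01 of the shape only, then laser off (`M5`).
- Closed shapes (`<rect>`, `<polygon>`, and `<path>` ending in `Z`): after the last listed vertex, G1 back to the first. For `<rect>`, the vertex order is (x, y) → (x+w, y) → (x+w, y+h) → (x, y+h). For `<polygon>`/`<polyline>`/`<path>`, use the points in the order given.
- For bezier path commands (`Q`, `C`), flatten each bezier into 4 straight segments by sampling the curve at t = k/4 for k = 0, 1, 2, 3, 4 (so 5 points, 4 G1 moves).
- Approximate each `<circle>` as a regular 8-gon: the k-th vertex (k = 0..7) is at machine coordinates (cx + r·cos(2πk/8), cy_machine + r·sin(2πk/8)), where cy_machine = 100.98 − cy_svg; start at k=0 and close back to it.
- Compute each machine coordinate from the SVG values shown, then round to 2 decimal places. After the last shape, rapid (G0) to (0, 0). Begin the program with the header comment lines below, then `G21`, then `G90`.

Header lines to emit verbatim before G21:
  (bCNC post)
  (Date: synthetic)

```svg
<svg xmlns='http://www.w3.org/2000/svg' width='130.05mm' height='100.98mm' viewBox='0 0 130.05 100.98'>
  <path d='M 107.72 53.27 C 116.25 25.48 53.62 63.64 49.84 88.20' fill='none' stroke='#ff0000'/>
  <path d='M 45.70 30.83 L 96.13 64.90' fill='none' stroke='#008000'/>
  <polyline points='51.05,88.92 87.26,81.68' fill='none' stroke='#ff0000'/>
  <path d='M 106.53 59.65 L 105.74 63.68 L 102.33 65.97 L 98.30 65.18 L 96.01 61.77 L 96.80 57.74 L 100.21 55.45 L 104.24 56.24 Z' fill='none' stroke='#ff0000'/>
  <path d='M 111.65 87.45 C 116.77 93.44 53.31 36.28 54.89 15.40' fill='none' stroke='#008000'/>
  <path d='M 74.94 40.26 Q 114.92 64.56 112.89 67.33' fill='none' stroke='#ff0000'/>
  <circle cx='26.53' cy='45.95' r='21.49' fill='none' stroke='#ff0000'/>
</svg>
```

Since the viewBox matches the mm dimensions, user units are millimetres directly. The only transform is the Y-flip y_m = 100.98 − y_svg.

Shape 1 is a cubic bezier drawn with `<path>`. Its stroke #ff0000 means engrave at S235, F3202. After flipping Y the toolpath is (107.72,47.71) → (102.81,57.43) → (83.40,49.88) → (61.68,32.51) → (49.84,12.78).

Shape 2 is a line segment drawn with `<path>`. Its stroke #008000 means score at S488, F1567. After flipping Y the toolpath is (45.70,70.15) → (96.13,36.08).

Shape 3 is a line segment drawn with `<polyline>`. Its stroke #ff0000 means engrave at S235, F3202. After flipping Y the toolpath is (51.05,12.06) → (87.26,19.30).

Shape 4 is a regular polygon drawn with `<path>`. Its stroke #ff0000 means engrave at S235, F3202. After flipping Y the toolpath is (106.53,41.33) → (105.74,37.30) → (102.33,35.01) → (98.30,35.80) → (96.01,39.21) → (96.80,43.24) → (100.21,45.53) → (104.24,44.74) → (106.53,41.33), returning to the start.

Shape 5 is a cubic bezier drawn with `<path>`. Its stroke #008000 means score at S488, F1567. After flipping Y the toolpath is (111.65,13.53) → (104.72,19.32) → (84.60,39.48) → (63.81,64.67) → (54.89,85.58).

Shape 6 is a quadratic bezier drawn with `<path>`. Its stroke #ff0000 means engrave at S235, F3202. After flipping Y the toolpath is (74.94,60.72) → (92.30,49.92) → (104.42,41.80) → (111.28,36.38) → (112.89,33.65).

Shape 7 is a circle drawn with `<circle>`. Its stroke #ff0000 means engrave at S235, F3202. After flipping Y the toolpath is (48.02,55.03) → (41.73,70.23) → (26.53,76.52) → (11.33,70.23) → (5.04,55.03) → (11.33,39.83) → (26.53,33.54) → (41.73,39.83) → (48.02,55.03), returning to the start.

(bCNC post)
(Date: synthetic)
G21
G90
G0 X107.72 Y47.71
M3 S235
G01 X102.81 Y57.43 F3202
G01 X83.40 Y49.88
G01 X61.68 Y32.51
G01 X49.84 Y12.78
M5
G0 X45.70 Y70.15
M3 S488
G01 X96.13 Y36.08 F1567
M5
G0 X51.05 Y12.06
M3 S235
G01 X87.26 Y19.30 F3202
M5
G0 X106.53 Y41.33
M3 S235
G01 X105.74 Y37.30 F3202
G01 X102.33 Y35.01
G01 X98.30 Y35.80
G01 X96.01 Y39.21
G01 X96.80 Y43.24
G01 X100.21 Y45.53
G01 X104.24 Y44.74
G01 X106.53 Y41.33
M5
G0 X111.65 Y13.53
M3 S488
G01 X104.72 Y19.32 F1567
G01 X84.60 Y39.48
G01 X63.81 Y64.67
G01 X54.89 Y85.58
M5
G0 X74.94 Y60.72
M3 S235
G01 X92.30 Y49.92 F3202
G01 X104.42 Y41.80
G01 X111.28 Y36.38
G01 X112.89 Y33.65
M5
G0 X48.02 Y55.03
M3 S235
G01 X41.73 Y70.23 F3202
G01 X26.53 Y76.52
G01 X11.33 Y70.23
G01 X5.04 Y55.03
G01 X11.33 Y39.83
G01 X26.53 Y33.54
G01 X41.73 Y39.83
G01 X48.02 Y55.03
M5
G0 X0.00 Y0.00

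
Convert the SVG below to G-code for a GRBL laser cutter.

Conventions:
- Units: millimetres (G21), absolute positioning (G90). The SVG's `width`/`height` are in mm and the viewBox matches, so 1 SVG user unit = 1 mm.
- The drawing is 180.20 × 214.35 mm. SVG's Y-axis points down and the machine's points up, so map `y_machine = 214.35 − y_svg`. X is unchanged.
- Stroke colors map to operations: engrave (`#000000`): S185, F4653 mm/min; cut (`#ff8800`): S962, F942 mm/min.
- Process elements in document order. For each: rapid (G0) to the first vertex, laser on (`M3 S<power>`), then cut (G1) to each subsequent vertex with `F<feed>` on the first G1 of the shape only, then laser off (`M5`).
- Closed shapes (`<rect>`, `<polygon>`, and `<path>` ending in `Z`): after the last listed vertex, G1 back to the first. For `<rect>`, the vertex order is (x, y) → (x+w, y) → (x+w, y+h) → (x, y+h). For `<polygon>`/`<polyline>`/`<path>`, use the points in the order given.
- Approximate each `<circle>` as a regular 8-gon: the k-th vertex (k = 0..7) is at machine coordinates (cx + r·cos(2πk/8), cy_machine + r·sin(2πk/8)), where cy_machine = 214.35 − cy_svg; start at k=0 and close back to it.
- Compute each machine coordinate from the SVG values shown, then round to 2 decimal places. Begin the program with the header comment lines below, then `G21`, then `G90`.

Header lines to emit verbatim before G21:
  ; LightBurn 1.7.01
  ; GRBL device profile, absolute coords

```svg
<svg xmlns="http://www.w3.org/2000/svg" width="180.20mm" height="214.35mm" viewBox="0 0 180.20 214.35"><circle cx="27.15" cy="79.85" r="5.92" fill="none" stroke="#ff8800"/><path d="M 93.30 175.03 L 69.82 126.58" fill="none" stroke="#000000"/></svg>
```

; LightBurn 1.7.01
; GRBL device profile, absolute coords
G21
G90
G0 X33.07 Y134.50
M3 S962
G1 X31.34 Y138.69 F942
G1 X27.15 Y140.42
G1 X22.96 Y138.69
G1 X21.23 Y134.50
G1 X22.96 Y130.31
G1 X27.15 Y128.58
G1 X31.34 Y130.31
G1 X33.07 Y134.50
M5
G0 X93.30 Y39.32
M3 S185
G1 X69.82 Y87.77 F4653
M5

viewBox `0 0 180.20 214.35` with mm width/height → 1 unit = 1 mm. Flip: y_m = 214.35 − y_svg.

**Shape 1** — `<circle>` circle, stroke `#ff8800` → cut (S962, F942). Machine vertices: (33.07,134.50) → (31.34,138.69) → (27.15,140.42) → (22.96,138.69) → (21.23,134.50) → (22.96,130.31) → (27.15,128.58) → (31.34,130.31) → (33.07,134.50). Closed: final G1 returns to the first vertex.

**Shape 2** — `<path>` line segment, stroke `#000000` → engrave (S185, F4653). Machine vertices: (93.30,39.32) → (69.82,87.77). Open path.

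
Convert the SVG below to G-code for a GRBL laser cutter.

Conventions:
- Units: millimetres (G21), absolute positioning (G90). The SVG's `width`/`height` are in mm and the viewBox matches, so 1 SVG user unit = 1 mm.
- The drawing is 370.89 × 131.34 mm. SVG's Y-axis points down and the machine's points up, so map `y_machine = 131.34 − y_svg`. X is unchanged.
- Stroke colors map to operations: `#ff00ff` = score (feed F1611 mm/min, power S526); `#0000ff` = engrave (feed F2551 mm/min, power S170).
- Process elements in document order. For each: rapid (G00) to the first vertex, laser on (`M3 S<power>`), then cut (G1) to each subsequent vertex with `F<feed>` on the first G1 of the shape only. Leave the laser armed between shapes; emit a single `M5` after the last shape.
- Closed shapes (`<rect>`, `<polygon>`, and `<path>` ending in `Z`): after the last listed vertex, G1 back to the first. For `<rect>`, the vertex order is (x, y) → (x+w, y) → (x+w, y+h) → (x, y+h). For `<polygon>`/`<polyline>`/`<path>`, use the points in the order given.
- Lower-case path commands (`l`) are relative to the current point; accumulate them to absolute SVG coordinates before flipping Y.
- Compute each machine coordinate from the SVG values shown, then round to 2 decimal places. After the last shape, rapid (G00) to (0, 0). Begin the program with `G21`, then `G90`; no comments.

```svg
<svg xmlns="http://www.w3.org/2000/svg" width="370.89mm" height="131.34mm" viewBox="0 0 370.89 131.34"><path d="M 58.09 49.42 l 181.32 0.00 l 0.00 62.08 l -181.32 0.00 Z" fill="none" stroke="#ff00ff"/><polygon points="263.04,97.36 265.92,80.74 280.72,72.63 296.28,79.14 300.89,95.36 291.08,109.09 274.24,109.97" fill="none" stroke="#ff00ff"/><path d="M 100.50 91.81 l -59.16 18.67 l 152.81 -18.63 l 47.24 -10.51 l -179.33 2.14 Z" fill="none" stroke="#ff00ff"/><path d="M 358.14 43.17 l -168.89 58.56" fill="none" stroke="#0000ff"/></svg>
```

Since the viewBox matches the mm dimensions, user units are millimetres directly. The only transform is the Y-flip y_m = 131.34 − y_svg.

Shape 1 is a rectangle drawn with `<path>`. Its stroke #ff00ff means score at S526, F1611. After flipping Y the toolpath is (58.09,81.92) → (239.41,81.92) → (239.41,19.84) → (58.09,19.84) → (58.09,81.92), returning to the start.

Shape 2 is a regular polygon drawn with `<polygon>`. Its stroke #ff00ff means score at S526, F1611. After flipping Y the toolpath is (263.04,33.98) → (265.92,50.60) → (280.72,58.71) → (296.28,52.20) → (300.89,35.98) → (291.08,22.25) → (274.24,21.37) → (263.04,33.98), returning to the start.

Shape 3 is a closed polygon drawn with `<path>`. Its stroke #ff00ff means score at S526, F1611. After flipping Y the toolpath is (100.50,39.53) → (41.34,20.86) → (194.15,39.49) → (241.39,50.00) → (62.06,47.86) → (100.50,39.53), returning to the start.

Shape 4 is a line segment drawn with `<path>`. Its stroke #0000ff means engrave at S170, F2551. After flipping Y the toolpath is (358.14,88.17) → (189.25,29.61).

G21
G90
G00 X58.09 Y81.92
M3 S526
G1 X239.41 Y81.92 F1611
G1 X239.41 Y19.84
G1 X58.09 Y19.84
G1 X58.09 Y81.92
G00 X263.04 Y33.98
M3 S526
G1 X265.92 Y50.60 F1611
G1 X280.72 Y58.71
G1 X296.28 Y52.20
G1 X300.89 Y35.98
G1 X291.08 Y22.25
G1 X274.24 Y21.37
G1 X263.04 Y33.98
G00 X100.50 Y39.53
M3 S526
G1 X41.34 Y20.86 F1611
G1 X194.15 Y39.49
G1 X241.39 Y50.00
G1 X62.06 Y47.86
G1 X100.50 Y39.53
G00 X358.14 Y88.17
M3 S170
G1 X189.25 Y29.61 F2551
M5
G00 X0.00 Y0.00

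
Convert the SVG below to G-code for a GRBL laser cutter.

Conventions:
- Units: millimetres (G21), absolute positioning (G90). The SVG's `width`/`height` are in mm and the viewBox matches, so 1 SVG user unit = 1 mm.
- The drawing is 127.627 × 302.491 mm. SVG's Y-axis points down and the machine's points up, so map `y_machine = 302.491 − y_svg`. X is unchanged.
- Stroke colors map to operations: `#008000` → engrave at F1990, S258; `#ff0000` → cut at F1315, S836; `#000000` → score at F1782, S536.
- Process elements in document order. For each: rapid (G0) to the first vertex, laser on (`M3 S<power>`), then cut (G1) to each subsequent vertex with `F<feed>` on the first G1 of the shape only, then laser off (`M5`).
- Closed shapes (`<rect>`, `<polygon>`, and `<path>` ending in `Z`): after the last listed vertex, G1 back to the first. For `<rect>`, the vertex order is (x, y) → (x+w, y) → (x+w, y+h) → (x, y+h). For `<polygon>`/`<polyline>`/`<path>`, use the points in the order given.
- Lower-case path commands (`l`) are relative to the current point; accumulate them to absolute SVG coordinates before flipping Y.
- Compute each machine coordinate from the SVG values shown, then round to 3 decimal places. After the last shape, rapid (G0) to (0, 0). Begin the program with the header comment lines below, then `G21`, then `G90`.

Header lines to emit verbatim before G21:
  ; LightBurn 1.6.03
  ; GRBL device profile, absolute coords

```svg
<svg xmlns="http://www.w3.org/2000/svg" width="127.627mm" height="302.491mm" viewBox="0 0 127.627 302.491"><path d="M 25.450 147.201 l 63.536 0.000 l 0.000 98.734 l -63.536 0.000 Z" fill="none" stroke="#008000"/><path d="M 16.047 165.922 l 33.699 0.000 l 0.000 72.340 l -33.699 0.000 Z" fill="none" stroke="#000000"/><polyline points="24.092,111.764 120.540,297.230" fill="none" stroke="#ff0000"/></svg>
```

; LightBurn 1.6.03
; GRBL device profile, absolute coords
G21
G90
G0 X25.450 Y155.290
M3 S258
G1 X88.986 Y155.290 F1990
G1 X88.986 Y56.556
G1 X25.450 Y56.556
G1 X25.450 Y155.290
M5
G0 X16.047 Y136.569
M3 S536
G1 X49.746 Y136.569 F1782
G1 X49.746 Y64.229
G1 X16.047 Y64.229
G1 X16.047 Y136.569
M5
G0 X24.092 Y190.727
M3 S836
G1 X120.540 Y5.261 F1315
M5
G0 X0.000 Y0.000

1 u = 1 mm; y_m = 302.491 − y.

[1] `<path>` rectangle, #008000→engrave S258 F1990: (25.450,155.290) → (88.986,155.290) → (88.986,56.556) → (25.450,56.556) → (25.450,155.290) (closed)

[2] `<path>` rectangle, #000000→score S536 F1782: (16.047,136.569) → (49.746,136.569) → (49.746,64.229) → (16.047,64.229) → (16.047,136.569) (closed)

[3] `<polyline>` line segment, #ff0000→cut S836 F1315: (24.092,190.727) → (120.540,5.261)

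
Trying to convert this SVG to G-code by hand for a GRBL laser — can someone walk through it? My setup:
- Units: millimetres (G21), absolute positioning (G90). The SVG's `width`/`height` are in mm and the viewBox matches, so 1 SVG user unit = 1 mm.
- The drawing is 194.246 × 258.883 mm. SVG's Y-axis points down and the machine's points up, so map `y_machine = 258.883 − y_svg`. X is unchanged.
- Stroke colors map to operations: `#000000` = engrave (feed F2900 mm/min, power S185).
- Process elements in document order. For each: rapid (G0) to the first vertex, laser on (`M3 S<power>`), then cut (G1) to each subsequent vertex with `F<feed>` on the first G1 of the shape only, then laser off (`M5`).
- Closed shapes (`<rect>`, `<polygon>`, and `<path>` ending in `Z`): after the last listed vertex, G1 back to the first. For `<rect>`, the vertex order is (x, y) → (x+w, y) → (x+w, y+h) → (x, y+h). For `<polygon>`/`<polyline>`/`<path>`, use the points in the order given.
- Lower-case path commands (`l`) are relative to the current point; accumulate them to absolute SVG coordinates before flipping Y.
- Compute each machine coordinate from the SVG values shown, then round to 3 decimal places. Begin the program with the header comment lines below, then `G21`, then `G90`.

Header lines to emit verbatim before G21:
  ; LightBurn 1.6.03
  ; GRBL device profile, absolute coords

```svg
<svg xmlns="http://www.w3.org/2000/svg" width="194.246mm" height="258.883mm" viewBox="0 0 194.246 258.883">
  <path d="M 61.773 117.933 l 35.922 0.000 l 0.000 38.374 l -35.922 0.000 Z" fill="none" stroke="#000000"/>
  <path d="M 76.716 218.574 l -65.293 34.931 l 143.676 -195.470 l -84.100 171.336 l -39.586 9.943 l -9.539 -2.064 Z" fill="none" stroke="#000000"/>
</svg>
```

viewBox `0 0 194.246 258.883` with mm width/height → 1 unit = 1 mm. Flip: y_m = 258.883 − y_svg.

**Shape 1** — `<path>` rectangle, stroke `#000000` → engrave (S185, F2900). Machine vertices: (61.773,140.950) → (97.695,140.950) → (97.695,102.576) → (61.773,102.576) → (61.773,140.950). Closed: final G1 returns to the first vertex.

**Shape 2** — `<path>` closed polygon, stroke `#000000` → engrave (S185, F2900). Machine vertices: (76.716,40.309) → (11.423,5.378) → (155.099,200.848) → (70.999,29.512) → (31.413,19.569) → (21.874,21.633) → (76.716,40.309). Closed: final G1 returns to the first vertex.

; LightBurn 1.6.03
; GRBL device profile, absolute coords
G21
G90
G0 X61.773 Y140.950
M3 S185
G1 X97.695 Y140.950 F2900
G1 X97.695 Y102.576
G1 X61.773 Y102.576
G1 X61.773 Y140.950
M5
G0 X76.716 Y40.309
M3 S185
G1 X11.423 Y5.378 F2900
G1 X155.099 Y200.848
G1 X70.999 Y29.512
G1 X31.413 Y19.569
G1 X21.874 Y21.633
G1 X76.716 Y40.309
M5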